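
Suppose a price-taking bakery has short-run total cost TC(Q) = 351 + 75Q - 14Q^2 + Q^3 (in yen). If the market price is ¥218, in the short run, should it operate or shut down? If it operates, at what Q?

Produce at Q = 13

From TC, MC = TC'(Q) = 75 - 28Q + 3Q^2 and AVC = VC/Q = 75 - 14Q + Q^2.
The AVC parabola has its vertex at Q = 14/2 = 7, where AVC = 75 - 14·7 + 7^2 = ¥26.
P = ¥218 exceeds min AVC = ¥26, so the firm stays open.
P = MC gives -143 - 28Q + 3Q^2 = 0, with roots -11/3 and 13. Take the larger (rising MC): Q* = 13.
Check: AVC at Q = 13 is ¥62 ≤ P, so revenue covers variable cost.
Profit = P·Q − TC = 218·13 − 1157 = ¥1677.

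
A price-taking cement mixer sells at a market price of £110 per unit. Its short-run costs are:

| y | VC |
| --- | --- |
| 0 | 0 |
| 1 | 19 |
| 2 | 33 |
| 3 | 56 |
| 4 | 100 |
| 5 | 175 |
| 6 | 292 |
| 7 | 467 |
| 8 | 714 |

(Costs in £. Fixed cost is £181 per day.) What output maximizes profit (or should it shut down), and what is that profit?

Compute π = P·y − TC at each output: y=0: -181; y=1: -90; y=2: 6; y=3: 93; y=4: 159; y=5: 194; y=6: 187; y=7: 122; y=8: -15.
Profit is maximized at y = 5. AVC there is 175/5 = £35 ≤ P, so producing beats shutting down (which would give -£181).

y = 5; profit = £194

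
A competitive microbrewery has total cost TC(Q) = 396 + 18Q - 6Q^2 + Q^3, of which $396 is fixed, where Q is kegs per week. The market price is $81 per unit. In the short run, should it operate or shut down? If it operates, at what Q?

Variable cost is VC = 18Q - 6Q^2 + Q^3, so AVC = VC/Q = 18 - 6Q + Q^2 and MC = dTC/dQ = 18 - 12Q + 3Q^2.
AVC is minimized where dAVC/dQ = -6 + 2Q = 0, at Q = 3; min AVC = 18 - 6·3 + 3^2 = $9.
P = $81 exceeds min AVC = $9, so the firm stays open.
Set P = MC: 81 = 18 - 12Q + 3Q^2 → -63 - 12Q + 3Q^2 = 0. The roots are Q = -3 and Q = 7; the profit-maximizing output is on the rising part of MC, so Q* = 7.
Check: AVC at Q = 7 is $25 ≤ P, so revenue covers variable cost.
Profit = P·Q − TC = 81·7 − 571 = -$4, a loss, but smaller than the $396 fixed cost the firm would lose by shutting down.

Produce at Q = 7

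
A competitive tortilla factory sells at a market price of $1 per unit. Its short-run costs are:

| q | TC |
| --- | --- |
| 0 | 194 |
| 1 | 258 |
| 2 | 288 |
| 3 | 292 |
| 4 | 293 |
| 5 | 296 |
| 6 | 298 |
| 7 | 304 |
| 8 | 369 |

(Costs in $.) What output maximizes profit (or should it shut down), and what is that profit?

q = 0 (shut down); profit = -$194

Compute π = P·q − TC at each output: q=0: -194; q=1: -257; q=2: -286; q=3: -289; q=4: -289; q=5: -291; q=6: -292; q=7: -297; q=8: -361.
Profit is highest at q = 0. Equivalently, the lowest AVC in the table is 110/7 ≈ $15.71 at q = 7, and P = $1 falls below it — price never covers variable cost, so the firm shuts down and loses only its fixed cost.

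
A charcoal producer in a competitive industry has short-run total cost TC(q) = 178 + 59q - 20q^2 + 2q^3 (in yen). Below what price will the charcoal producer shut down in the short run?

The firm shuts down when price falls below the minimum of average variable cost. AVC = VC/q = 59 - 20q + 2q^2.
At the minimum of AVC, MC = AVC. MC = 59 - 40q + 6q^2; setting MC = AVC gives 4q^2 - 20q = 0, so q = 5. min AVC = 9.
For P < ¥9 the firm produces nothing.

¥9 per unit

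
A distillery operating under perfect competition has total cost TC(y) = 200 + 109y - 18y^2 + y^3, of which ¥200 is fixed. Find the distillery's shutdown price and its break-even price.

Shutdown price = min AVC. AVC = 109 - 18y + y^2, with vertex at y = 9 and minimum ¥28.
ATC = 200/y + 109 - 18y + y^2. Setting dATC/dy = −200/y^2 − 18 + 2y = 0 gives y = 10 (since 2·10^3 − 18·10^2 = 200).
min ATC = 200/10 + 109 − 18·10 + 10^2 = ¥49. That is the break-even price.
For ¥28 ≤ P < ¥49 the firm produces at a loss; below ¥28 it shuts down.

Shutdown price = ¥28; break-even price = ¥49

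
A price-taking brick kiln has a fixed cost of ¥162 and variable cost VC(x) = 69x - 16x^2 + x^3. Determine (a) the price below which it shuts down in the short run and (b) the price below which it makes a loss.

Shutdown price = ¥5; break-even price = ¥24

AVC = 69 - 16x + x^2; minimized at x = 8, giving min AVC = ¥5. That is the shutdown price.
ATC = 162/x + 69 - 16x + x^2. Setting dATC/dx = −162/x^2 − 16 + 2x = 0 gives x = 9 (since 2·9^3 − 16·9^2 = 162).
min ATC = 162/9 + 69 − 16·9 + 9^2 = ¥24. That is the break-even price.
For ¥5 ≤ P < ¥24 the firm produces at a loss; below ¥5 it shuts down.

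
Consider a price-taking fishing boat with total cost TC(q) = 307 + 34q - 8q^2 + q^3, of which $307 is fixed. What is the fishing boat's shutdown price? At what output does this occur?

$18 per unit, at q = 4

Short-run supply begins at min AVC. From VC = 34q - 8q^2 + q^3, AVC = 34 - 8q + q^2.
At the minimum of AVC, MC = AVC. MC = 34 - 16q + 3q^2; setting MC = AVC gives 2q^2 - 8q = 0, so q = 4. min AVC = 18.
For P < $18 the firm produces nothing.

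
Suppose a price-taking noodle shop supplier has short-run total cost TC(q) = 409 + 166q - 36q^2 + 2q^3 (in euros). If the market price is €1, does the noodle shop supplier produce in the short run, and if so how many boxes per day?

Shut down

Strip out fixed cost: VC = 166q - 36q^2 + 2q^3. Then AVC = 166 - 36q + 2q^2 and MC = 166 - 72q + 6q^2.
AVC is minimized where dAVC/dq = -36 + 4q = 0, at q = 9; min AVC = 166 - 36·9 + 2·9^2 = €4.
P = €1 lies below min AVC = €4; no output level covers variable cost.
The firm minimizes its loss by shutting down and losing only its fixed cost of €409.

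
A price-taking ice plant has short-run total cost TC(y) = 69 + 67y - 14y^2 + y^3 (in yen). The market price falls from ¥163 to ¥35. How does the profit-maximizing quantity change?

Output falls from 12 to 8

MC = 67 - 28y + 3y^2; the shutdown threshold is min AVC = ¥18 (at y = 7).
With P = ¥163 above the shutdown price, P = MC gives y = 12.
At P = ¥35 ≥ min AVC, set P = MC: y = 8. The firm stays open but cuts output.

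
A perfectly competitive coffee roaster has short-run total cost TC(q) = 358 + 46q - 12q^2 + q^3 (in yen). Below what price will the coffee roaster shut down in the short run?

The firm shuts down when price falls below the minimum of average variable cost. AVC = VC/q = 46 - 12q + q^2.
dAVC/dq = -12 + 2q = 0 gives q = 6. min AVC = 46 - 12·6 + 6^2 = 10.
The firm shuts down for any P below ¥10.

¥10 per unit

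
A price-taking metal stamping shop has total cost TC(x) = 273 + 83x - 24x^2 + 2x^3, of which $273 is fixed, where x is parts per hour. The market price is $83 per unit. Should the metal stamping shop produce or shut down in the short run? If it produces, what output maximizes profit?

Strip out fixed cost: VC = 83x - 24x^2 + 2x^3. Then AVC = 83 - 24x + 2x^2 and MC = 83 - 48x + 6x^2.
AVC is minimized where dAVC/dx = -24 + 4x = 0, at x = 6; min AVC = 83 - 24·6 + 2·6^2 = $11.
Since P = $83 ≥ min AVC = $11, price covers variable cost and the firm should produce.
Solving P = MC: -48x + 6x^2 = 0 ⇒ x = 0 or 8. On the upward-sloping branch, x* = 8.
Check: AVC at x = 8 is $19 ≤ P, so revenue covers variable cost.
Profit = P·x − TC = 83·8 − 425 = $239.

Produce at x = 8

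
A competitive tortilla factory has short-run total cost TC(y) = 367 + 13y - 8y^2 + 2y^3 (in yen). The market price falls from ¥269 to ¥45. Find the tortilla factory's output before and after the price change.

Output falls from 8 to 4

AVC = 13 - 8y + 2y^2, minimized at y = 2 where min AVC = ¥5. MC = 13 - 16y + 6y^2.
With P = ¥269 above the shutdown price, P = MC gives y = 8.
At P = ¥45 ≥ min AVC, set P = MC: y = 4. The firm stays open but cuts output.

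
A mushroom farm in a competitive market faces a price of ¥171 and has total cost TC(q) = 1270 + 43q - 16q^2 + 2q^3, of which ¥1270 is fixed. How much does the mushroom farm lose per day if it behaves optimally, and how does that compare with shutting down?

Profit = -¥246 at q = 8

AVC = 43 - 16q + 2q^2 has its minimum ¥11 at q = 4; price ¥171 clears that bar, so the firm operates.
With MC = 43 - 32q + 6q^2, P = MC on the upward-sloping part at q* = 8.
TR = 171·8 = 1368. TC = 1270 + 344 = 1614. Profit = 1368 − 1614 = -¥246.
Shutting down would mean losing the fixed cost of ¥1270, so operating at a loss of ¥246 is better by ¥1024.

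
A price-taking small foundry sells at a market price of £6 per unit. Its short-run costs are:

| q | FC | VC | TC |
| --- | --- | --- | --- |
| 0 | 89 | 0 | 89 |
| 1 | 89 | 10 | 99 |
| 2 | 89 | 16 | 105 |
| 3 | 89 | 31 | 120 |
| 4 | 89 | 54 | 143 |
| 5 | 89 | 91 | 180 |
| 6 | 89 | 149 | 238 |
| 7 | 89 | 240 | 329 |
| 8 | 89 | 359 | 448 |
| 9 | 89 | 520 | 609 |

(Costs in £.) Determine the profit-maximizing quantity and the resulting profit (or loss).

q = 0 (shut down); profit = -£89

Compute π = P·q − TC at each output: q=0: -89; q=1: -93; q=2: -93; q=3: -102; q=4: -119; q=5: -150; q=6: -202; q=7: -287; q=8: -400; q=9: -555.
Profit is highest at q = 0. Equivalently, the lowest AVC in the table is 16/2 ≈ £8 at q = 2, and P = £6 falls below it — price never covers variable cost, so the firm shuts down and loses only its fixed cost.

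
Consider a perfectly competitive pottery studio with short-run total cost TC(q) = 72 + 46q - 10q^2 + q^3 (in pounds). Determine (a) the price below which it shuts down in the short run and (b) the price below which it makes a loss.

Shutdown price = min AVC. AVC = 46 - 10q + q^2, with vertex at q = 5 and minimum £21.
ATC = 72/q + 46 - 10q + q^2. Setting dATC/dq = −72/q^2 − 10 + 2q = 0 gives q = 6 (since 2·6^3 − 10·6^2 = 72).
min ATC = 72/6 + 46 − 10·6 + 6^2 = £34. That is the break-even price.
Between these two prices the firm operates at a loss; above £34 it earns a profit.

Shutdown price = £21; break-even price = £34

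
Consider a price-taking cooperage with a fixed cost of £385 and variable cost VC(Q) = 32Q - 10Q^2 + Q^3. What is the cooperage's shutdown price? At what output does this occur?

£7 per unit, at Q = 5

Short-run supply begins at min AVC. From VC = 32Q - 10Q^2 + Q^3, AVC = 32 - 10Q + Q^2.
dAVC/dQ = -10 + 2Q = 0 gives Q = 5. min AVC = 32 - 10·5 + 5^2 = 7.
So the shutdown price is £7.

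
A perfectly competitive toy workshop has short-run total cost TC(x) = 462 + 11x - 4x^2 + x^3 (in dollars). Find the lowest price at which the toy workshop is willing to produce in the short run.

The shutdown price is the minimum of AVC. VC = 11x - 4x^2 + x^3, so AVC = 11 - 4x + x^2.
dAVC/dx = -4 + 2x = 0 gives x = 2. min AVC = 11 - 4·2 + 2^2 = 7.
For P < $7 the firm produces nothing.

$7 per unit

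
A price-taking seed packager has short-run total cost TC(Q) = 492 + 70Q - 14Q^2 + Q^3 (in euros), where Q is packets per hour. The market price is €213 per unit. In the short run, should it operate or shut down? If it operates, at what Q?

Produce at Q = 13

From TC, MC = TC'(Q) = 70 - 28Q + 3Q^2 and AVC = VC/Q = 70 - 14Q + Q^2.
AVC is minimized where dAVC/dQ = -14 + 2Q = 0, at Q = 7; min AVC = 70 - 14·7 + 7^2 = €21.
Because €213 ≥ €21, revenue can cover variable cost; the firm operates.
Set P = MC: 213 = 70 - 28Q + 3Q^2 → -143 - 28Q + 3Q^2 = 0. The roots are Q = -11/3 and Q = 13; the profit-maximizing output is on the rising part of MC, so Q* = 13.
Check: AVC at Q = 13 is €57 ≤ P, so revenue covers variable cost.
Profit = P·Q − TC = 213·13 − 1233 = €1536.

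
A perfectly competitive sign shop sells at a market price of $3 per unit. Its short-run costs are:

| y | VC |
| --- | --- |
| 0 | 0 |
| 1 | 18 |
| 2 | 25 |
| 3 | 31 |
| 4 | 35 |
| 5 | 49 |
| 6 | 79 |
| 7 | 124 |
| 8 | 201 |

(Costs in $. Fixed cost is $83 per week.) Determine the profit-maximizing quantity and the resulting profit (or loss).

Profit at each row (π = 3y − TC): y=0: -83; y=1: -98; y=2: -102; y=3: -105; y=4: -106; y=5: -117; y=6: -144; y=7: -186; y=8: -260.
Profit is highest at y = 0. Equivalently, the lowest AVC in the table is 35/4 ≈ $8.75 at y = 4, and P = $3 falls below it — price never covers variable cost, so the firm shuts down and loses only its fixed cost.

y = 0 (shut down); profit = -$83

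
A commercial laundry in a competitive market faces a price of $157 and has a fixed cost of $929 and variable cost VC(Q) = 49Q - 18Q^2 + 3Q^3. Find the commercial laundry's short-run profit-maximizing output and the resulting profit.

AVC = 49 - 18Q + 3Q^2; min AVC = $22 at Q = 3. Since P = $157 ≥ min AVC, the firm produces.
With MC = 49 - 36Q + 9Q^2, P = MC on the upward-sloping part at Q* = 6.
TR = 157·6 = 942. TC = 929 + 294 = 1223. Profit = 942 − 1223 = -$281.
By producing, the firm covers all variable cost plus $648 of fixed cost; shutting down would lose the full $929.

Profit = -$281 at Q = 6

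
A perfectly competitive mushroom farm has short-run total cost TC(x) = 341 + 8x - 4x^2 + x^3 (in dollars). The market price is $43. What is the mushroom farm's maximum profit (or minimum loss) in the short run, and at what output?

AVC = 8 - 4x + x^2; min AVC = $4 at x = 2. Since P = $43 ≥ min AVC, the firm produces.
MC = 8 - 8x + 3x^2. Setting P = MC and taking the root on the rising branch gives x* = 5.
TR = 43·5 = 215. TC = 341 + 65 = 406. Profit = 215 − 406 = -$191.
By producing, the firm covers all variable cost plus $150 of fixed cost; shutting down would lose the full $341.

Profit = -$191 at x = 5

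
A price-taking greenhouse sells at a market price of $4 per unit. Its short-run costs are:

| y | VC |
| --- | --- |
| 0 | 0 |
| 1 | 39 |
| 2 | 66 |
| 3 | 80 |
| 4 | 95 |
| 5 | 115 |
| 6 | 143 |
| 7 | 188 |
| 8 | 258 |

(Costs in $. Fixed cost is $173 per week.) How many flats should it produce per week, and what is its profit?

y = 0 (shut down); profit = -$173

Profit at each row (π = 4y − TC): y=0: -173; y=1: -208; y=2: -231; y=3: -241; y=4: -252; y=5: -268; y=6: -292; y=7: -333; y=8: -399.
Profit is highest at y = 0. Equivalently, the lowest AVC in the table is 115/5 ≈ $23 at y = 5, and P = $4 falls below it — price never covers variable cost, so the firm shuts down and loses only its fixed cost.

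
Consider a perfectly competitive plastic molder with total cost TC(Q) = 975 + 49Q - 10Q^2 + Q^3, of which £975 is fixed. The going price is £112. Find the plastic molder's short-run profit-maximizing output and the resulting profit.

AVC = 49 - 10Q + Q^2 has its minimum £24 at Q = 5; price £112 clears that bar, so the firm operates.
With MC = 49 - 20Q + 3Q^2, P = MC on the upward-sloping part at Q* = 9.
TR = 112·9 = 1008. TC = 975 + 360 = 1335. Profit = 1008 − 1335 = -£327.
By producing, the firm covers all variable cost plus £648 of fixed cost; shutting down would lose the full £975.

Profit = -£327 at Q = 9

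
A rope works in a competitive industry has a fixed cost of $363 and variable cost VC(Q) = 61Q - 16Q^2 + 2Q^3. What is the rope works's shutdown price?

$29 per unit

The firm shuts down when price falls below the minimum of average variable cost. AVC = VC/Q = 61 - 16Q + 2Q^2.
At the minimum of AVC, MC = AVC. MC = 61 - 32Q + 6Q^2; setting MC = AVC gives 4Q^2 - 16Q = 0, so Q = 4. min AVC = 29.
So the shutdown price is $29.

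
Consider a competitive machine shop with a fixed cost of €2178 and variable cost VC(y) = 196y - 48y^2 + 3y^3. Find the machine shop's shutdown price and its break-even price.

Shutdown price = €4; break-even price = €229

Shutdown price = min AVC. AVC = 196 - 48y + 3y^2, with vertex at y = 8 and minimum €4.
ATC = 2178/y + 196 - 48y + 3y^2. Setting dATC/dy = −2178/y^2 − 48 + 6y = 0 gives y = 11 (since 6·11^3 − 48·11^2 = 2178).
min ATC = 2178/11 + 196 − 48·11 + 3·11^2 = €229. That is the break-even price.
Between these two prices the firm operates at a loss; above €229 it earns a profit.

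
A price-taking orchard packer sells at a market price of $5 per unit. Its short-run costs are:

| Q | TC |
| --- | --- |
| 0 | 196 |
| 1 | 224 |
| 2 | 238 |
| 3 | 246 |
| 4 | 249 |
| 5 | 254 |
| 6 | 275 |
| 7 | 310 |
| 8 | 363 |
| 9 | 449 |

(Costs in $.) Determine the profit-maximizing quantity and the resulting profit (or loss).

Profit at each row (π = 5Q − TC): Q=0: -196; Q=1: -219; Q=2: -228; Q=3: -231; Q=4: -229; Q=5: -229; Q=6: -245; Q=7: -275; Q=8: -323; Q=9: -404.
Profit is highest at Q = 0. Equivalently, the lowest AVC in the table is 58/5 ≈ $11.60 at Q = 5, and P = $5 falls below it — price never covers variable cost, so the firm shuts down and loses only its fixed cost.

Q = 0 (shut down); profit = -$196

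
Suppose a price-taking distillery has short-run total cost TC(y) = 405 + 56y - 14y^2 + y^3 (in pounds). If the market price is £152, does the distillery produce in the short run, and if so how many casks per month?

Produce at y = 12

Strip out fixed cost: VC = 56y - 14y^2 + y^3. Then AVC = 56 - 14y + y^2 and MC = 56 - 28y + 3y^2.
AVC hits its minimum where MC = AVC, at y = 7, giving min AVC = 56 - 14·7 + 7^2 = £7.
Because £152 ≥ £7, revenue can cover variable cost; the firm operates.
P = MC gives -96 - 28y + 3y^2 = 0, with roots -8/3 and 12. Take the larger (rising MC): y* = 12.
Check: AVC at y = 12 is £32 ≤ P, so revenue covers variable cost.
Profit = P·y − TC = 152·12 − 789 = £1035.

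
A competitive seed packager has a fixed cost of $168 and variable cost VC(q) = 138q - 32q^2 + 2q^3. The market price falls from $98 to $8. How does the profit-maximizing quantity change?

MC = 138 - 64q + 6q^2; the shutdown threshold is min AVC = $10 (at q = 8).
With P = $98 above the shutdown price, P = MC gives q = 10.
At P = $8 < min AVC = $10, price no longer covers variable cost at any output, so the firm shuts down: q = 0.

Output falls from 10 to 0 (the firm shuts down)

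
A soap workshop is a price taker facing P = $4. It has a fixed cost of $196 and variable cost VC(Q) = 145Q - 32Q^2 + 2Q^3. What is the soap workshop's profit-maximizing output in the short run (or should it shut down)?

Strip out fixed cost: VC = 145Q - 32Q^2 + 2Q^3. Then AVC = 145 - 32Q + 2Q^2 and MC = 145 - 64Q + 6Q^2.
AVC hits its minimum where MC = AVC, at Q = 8, giving min AVC = 145 - 32·8 + 2·8^2 = $17.
P = $4 lies below min AVC = $17; no output level covers variable cost.
Shutting down limits the loss to fixed cost, $196.

Shut down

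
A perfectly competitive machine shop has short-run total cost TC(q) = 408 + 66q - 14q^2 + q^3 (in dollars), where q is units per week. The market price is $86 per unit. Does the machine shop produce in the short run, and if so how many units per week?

Variable cost is VC = 66q - 14q^2 + q^3, so AVC = VC/q = 66 - 14q + q^2 and MC = dTC/dq = 66 - 28q + 3q^2.
AVC is minimized where dAVC/dq = -14 + 2q = 0, at q = 7; min AVC = 66 - 14·7 + 7^2 = $17.
P = $86 exceeds min AVC = $17, so the firm stays open.
Set P = MC: 86 = 66 - 28q + 3q^2 → -20 - 28q + 3q^2 = 0. The roots are q = -2/3 and q = 10; the profit-maximizing output is on the rising part of MC, so q* = 10.
Check: AVC at q = 10 is $26 ≤ P, so revenue covers variable cost.
Profit = P·q − TC = 86·10 − 668 = $192.

Produce at q = 10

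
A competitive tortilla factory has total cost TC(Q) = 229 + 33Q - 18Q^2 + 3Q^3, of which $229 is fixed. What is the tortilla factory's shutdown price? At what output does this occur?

The shutdown price is the minimum of AVC. VC = 33Q - 18Q^2 + 3Q^3, so AVC = 33 - 18Q + 3Q^2.
dAVC/dQ = -18 + 6Q = 0 gives Q = 3. min AVC = 33 - 18·3 + 3·3^2 = 6.
So the shutdown price is $6.

$6 per unit, at Q = 3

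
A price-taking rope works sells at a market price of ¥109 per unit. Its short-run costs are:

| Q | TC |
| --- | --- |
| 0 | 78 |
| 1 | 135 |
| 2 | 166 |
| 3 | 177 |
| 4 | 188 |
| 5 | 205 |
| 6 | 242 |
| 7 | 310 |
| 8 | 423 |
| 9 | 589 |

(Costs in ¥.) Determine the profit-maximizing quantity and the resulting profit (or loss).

Q = 7; profit = ¥453

Tabulate TR − TC: Q=0: -78; Q=1: -26; Q=2: 52; Q=3: 150; Q=4: 248; Q=5: 340; Q=6: 412; Q=7: 453; Q=8: 449; Q=9: 392.
Profit is maximized at Q = 7. AVC there is 232/7 = ¥33.14 ≤ P, so producing beats shutting down (which would give -¥78).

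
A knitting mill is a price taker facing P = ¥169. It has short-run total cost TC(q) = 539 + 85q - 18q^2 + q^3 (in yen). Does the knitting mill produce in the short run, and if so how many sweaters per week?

Produce at q = 14

From TC, MC = TC'(q) = 85 - 36q + 3q^2 and AVC = VC/q = 85 - 18q + q^2.
The AVC parabola has its vertex at q = 18/2 = 9, where AVC = 85 - 18·9 + 9^2 = ¥4.
Since P = ¥169 ≥ min AVC = ¥4, price covers variable cost and the firm should produce.
Solving P = MC: -84 - 36q + 3q^2 = 0 ⇒ q = -2 or 14. On the upward-sloping branch, q* = 14.
Check: AVC at q = 14 is ¥29 ≤ P, so revenue covers variable cost.
Profit = P·q − TC = 169·14 − 945 = ¥1421.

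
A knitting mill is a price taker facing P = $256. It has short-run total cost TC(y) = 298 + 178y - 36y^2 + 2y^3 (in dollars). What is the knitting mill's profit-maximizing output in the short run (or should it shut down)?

Strip out fixed cost: VC = 178y - 36y^2 + 2y^3. Then AVC = 178 - 36y + 2y^2 and MC = 178 - 72y + 6y^2.
AVC hits its minimum where MC = AVC, at y = 9, giving min AVC = 178 - 36·9 + 2·9^2 = $16.
P = $256 exceeds min AVC = $16, so the firm stays open.
Set P = MC: 256 = 178 - 72y + 6y^2 → -78 - 72y + 6y^2 = 0. The roots are y = -1 and y = 13; the profit-maximizing output is on the rising part of MC, so y* = 13.
Check: AVC at y = 13 is $48 ≤ P, so revenue covers variable cost.
Profit = P·y − TC = 256·13 − 922 = $2406.

Produce at y = 13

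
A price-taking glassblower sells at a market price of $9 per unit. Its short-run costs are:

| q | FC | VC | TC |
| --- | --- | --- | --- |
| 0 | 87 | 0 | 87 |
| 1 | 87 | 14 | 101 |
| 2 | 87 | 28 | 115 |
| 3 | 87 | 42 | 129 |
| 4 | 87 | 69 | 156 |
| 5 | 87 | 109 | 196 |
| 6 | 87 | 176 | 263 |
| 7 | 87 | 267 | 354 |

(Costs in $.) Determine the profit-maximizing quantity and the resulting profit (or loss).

q = 0 (shut down); profit = -$87

Compute π = P·q − TC at each output: q=0: -87; q=1: -92; q=2: -97; q=3: -102; q=4: -120; q=5: -151; q=6: -209; q=7: -291.
Profit is highest at q = 0. Equivalently, the lowest AVC in the table is 14/1 ≈ $14 at q = 1, and P = $9 falls below it — price never covers variable cost, so the firm shuts down and loses only its fixed cost.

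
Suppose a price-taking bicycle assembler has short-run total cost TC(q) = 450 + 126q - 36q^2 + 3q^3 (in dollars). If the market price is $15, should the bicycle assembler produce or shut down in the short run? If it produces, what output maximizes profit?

From TC, MC = TC'(q) = 126 - 72q + 9q^2 and AVC = VC/q = 126 - 36q + 3q^2.
AVC is minimized where dAVC/dq = -36 + 6q = 0, at q = 6; min AVC = 126 - 36·6 + 3·6^2 = $18.
With P < min AVC ($15 < $18), every unit sold adds to the loss.
The firm minimizes its loss by shutting down and losing only its fixed cost of $450.

Shut down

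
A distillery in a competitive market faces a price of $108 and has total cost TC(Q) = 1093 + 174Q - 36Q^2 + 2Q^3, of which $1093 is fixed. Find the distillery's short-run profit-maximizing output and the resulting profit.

AVC = 174 - 36Q + 2Q^2 has its minimum $12 at Q = 9; price $108 clears that bar, so the firm operates.
MC = 174 - 72Q + 6Q^2. Setting P = MC and taking the root on the rising branch gives Q* = 11.
TR = 108·11 = 1188. TC = 1093 + 220 = 1313. Profit = 1188 − 1313 = -$125.
Shutting down would mean losing the fixed cost of $1093, so operating at a loss of $125 is better by $968.

Profit = -$125 at Q = 11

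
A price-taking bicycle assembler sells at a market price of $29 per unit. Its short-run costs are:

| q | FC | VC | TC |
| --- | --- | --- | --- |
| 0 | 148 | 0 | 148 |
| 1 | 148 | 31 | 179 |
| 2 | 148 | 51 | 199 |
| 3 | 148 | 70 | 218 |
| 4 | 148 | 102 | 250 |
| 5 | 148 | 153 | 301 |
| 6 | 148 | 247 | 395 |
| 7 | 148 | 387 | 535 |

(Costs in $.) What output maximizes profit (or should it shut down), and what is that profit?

Compute π = P·q − TC at each output: q=0: -148; q=1: -150; q=2: -141; q=3: -131; q=4: -134; q=5: -156; q=6: -221; q=7: -332.
Profit is maximized at q = 3. AVC there is 70/3 = $23.33 ≤ P, so producing beats shutting down (which would give -$148).

q = 3; profit = -$131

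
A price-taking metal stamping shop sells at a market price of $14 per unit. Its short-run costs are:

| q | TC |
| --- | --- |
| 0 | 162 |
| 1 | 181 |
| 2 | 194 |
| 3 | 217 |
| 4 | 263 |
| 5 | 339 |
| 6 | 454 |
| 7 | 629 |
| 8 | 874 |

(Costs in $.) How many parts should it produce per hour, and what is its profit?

Compute π = P·q − TC at each output: q=0: -162; q=1: -167; q=2: -166; q=3: -175; q=4: -207; q=5: -269; q=6: -370; q=7: -531; q=8: -762.
Profit is highest at q = 0. Equivalently, the lowest AVC in the table is 32/2 ≈ $16 at q = 2, and P = $14 falls below it — price never covers variable cost, so the firm shuts down and loses only its fixed cost.

q = 0 (shut down); profit = -$162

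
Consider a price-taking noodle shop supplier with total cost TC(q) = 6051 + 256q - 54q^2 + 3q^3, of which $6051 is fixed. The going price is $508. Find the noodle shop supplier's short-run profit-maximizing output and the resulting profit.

AVC = 256 - 54q + 3q^2 has its minimum $13 at q = 9; price $508 clears that bar, so the firm operates.
With MC = 256 - 108q + 9q^2, P = MC on the upward-sloping part at q* = 14.
TR = 508·14 = 7112. TC = 6051 + 1232 = 7283. Profit = 7112 − 7283 = -$171.
By producing, the firm covers all variable cost plus $5880 of fixed cost; shutting down would lose the full $6051.

Profit = -$171 at q = 14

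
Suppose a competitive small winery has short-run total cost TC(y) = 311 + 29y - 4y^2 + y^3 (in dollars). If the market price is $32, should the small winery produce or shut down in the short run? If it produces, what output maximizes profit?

Produce at y = 3

Strip out fixed cost: VC = 29y - 4y^2 + y^3. Then AVC = 29 - 4y + y^2 and MC = 29 - 8y + 3y^2.
The AVC parabola has its vertex at y = 4/2 = 2, where AVC = 29 - 4·2 + 2^2 = $25.
Since P = $32 ≥ min AVC = $25, price covers variable cost and the firm should produce.
Solving P = MC: -3 - 8y + 3y^2 = 0 ⇒ y = -1/3 or 3. On the upward-sloping branch, y* = 3.
Check: AVC at y = 3 is $26 ≤ P, so revenue covers variable cost.
Profit = P·y − TC = 32·3 − 389 = -$293, a loss, but smaller than the $311 fixed cost the firm would lose by shutting down.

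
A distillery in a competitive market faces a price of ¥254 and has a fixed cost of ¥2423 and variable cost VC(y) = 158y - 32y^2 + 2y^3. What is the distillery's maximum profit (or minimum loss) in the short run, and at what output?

AVC = 158 - 32y + 2y^2; min AVC = ¥30 at y = 8. Since P = ¥254 ≥ min AVC, the firm produces.
With MC = 158 - 64y + 6y^2, P = MC on the upward-sloping part at y* = 12.
TR = 254·12 = 3048. TC = 2423 + 744 = 3167. Profit = 3048 − 3167 = -¥119.
By producing, the firm covers all variable cost plus ¥2304 of fixed cost; shutting down would lose the full ¥2423.

Profit = -¥119 at y = 12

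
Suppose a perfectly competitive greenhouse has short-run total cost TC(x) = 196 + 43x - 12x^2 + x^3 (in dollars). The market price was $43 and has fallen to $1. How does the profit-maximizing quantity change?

Output falls from 8 to 0 (the firm shuts down)

MC = 43 - 24x + 3x^2; the shutdown threshold is min AVC = $7 (at x = 6).
With P = $43 above the shutdown price, P = MC gives x = 8.
At P = $1 < min AVC = $7, price no longer covers variable cost at any output, so the firm shuts down: x = 0.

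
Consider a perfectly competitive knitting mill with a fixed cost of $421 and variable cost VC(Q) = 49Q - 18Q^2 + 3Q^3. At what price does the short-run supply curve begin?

The shutdown price is the minimum of AVC. VC = 49Q - 18Q^2 + 3Q^3, so AVC = 49 - 18Q + 3Q^2.
dAVC/dQ = -18 + 6Q = 0 gives Q = 3. min AVC = 49 - 18·3 + 3·3^2 = 22.
For P < $22 the firm produces nothing.

$22 per unit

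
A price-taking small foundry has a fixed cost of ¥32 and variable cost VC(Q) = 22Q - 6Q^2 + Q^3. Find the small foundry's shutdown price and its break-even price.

Shutdown price = ¥13; break-even price = ¥22

AVC = 22 - 6Q + Q^2; minimized at Q = 3, giving min AVC = ¥13. That is the shutdown price.
ATC = 32/Q + 22 - 6Q + Q^2. Setting dATC/dQ = −32/Q^2 − 6 + 2Q = 0 gives Q = 4 (since 2·4^3 − 6·4^2 = 32).
min ATC = 32/4 + 22 − 6·4 + 4^2 = ¥22. That is the break-even price.
For ¥13 ≤ P < ¥22 the firm produces at a loss; below ¥13 it shuts down.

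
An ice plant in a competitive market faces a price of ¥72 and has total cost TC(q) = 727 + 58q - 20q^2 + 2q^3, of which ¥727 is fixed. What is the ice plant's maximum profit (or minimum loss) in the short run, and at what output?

AVC = 58 - 20q + 2q^2 has its minimum ¥8 at q = 5; price ¥72 clears that bar, so the firm operates.
With MC = 58 - 40q + 6q^2, P = MC on the upward-sloping part at q* = 7.
TR = 72·7 = 504. TC = 727 + 112 = 839. Profit = 504 − 839 = -¥335.
That loss of ¥335 beats the ¥727 the firm would lose by shutting down; producing recovers ¥392 of fixed cost.

Profit = -¥335 at q = 7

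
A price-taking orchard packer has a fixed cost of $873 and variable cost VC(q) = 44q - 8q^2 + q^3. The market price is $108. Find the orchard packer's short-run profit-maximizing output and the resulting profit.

Profit = -$361 at q = 8

AVC = 44 - 8q + q^2 has its minimum $28 at q = 4; price $108 clears that bar, so the firm operates.
With MC = 44 - 16q + 3q^2, P = MC on the upward-sloping part at q* = 8.
TR = 108·8 = 864. TC = 873 + 352 = 1225. Profit = 864 − 1225 = -$361.
By producing, the firm covers all variable cost plus $512 of fixed cost; shutting down would lose the full $873.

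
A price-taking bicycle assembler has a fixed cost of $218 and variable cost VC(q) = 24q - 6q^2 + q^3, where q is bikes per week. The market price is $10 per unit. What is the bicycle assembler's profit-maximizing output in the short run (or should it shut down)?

Shut down

Strip out fixed cost: VC = 24q - 6q^2 + q^3. Then AVC = 24 - 6q + q^2 and MC = 24 - 12q + 3q^2.
The AVC parabola has its vertex at q = 6/2 = 3, where AVC = 24 - 6·3 + 3^2 = $15.
Since P = $10 < min AVC = $15, price fails to cover variable cost at any output.
The firm minimizes its loss by shutting down and losing only its fixed cost of $218.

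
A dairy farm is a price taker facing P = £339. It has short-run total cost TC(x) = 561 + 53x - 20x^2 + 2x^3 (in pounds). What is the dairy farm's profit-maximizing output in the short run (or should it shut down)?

Produce at x = 11

From TC, MC = TC'(x) = 53 - 40x + 6x^2 and AVC = VC/x = 53 - 20x + 2x^2.
AVC hits its minimum where MC = AVC, at x = 5, giving min AVC = 53 - 20·5 + 2·5^2 = £3.
Since P = £339 ≥ min AVC = £3, price covers variable cost and the firm should produce.
P = MC gives -286 - 40x + 6x^2 = 0, with roots -13/3 and 11. Take the larger (rising MC): x* = 11.
Check: AVC at x = 11 is £75 ≤ P, so revenue covers variable cost.
Profit = P·x − TC = 339·11 − 1386 = £2343.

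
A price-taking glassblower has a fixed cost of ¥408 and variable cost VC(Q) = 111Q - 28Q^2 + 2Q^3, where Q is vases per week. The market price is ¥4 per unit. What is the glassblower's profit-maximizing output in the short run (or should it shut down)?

From TC, MC = TC'(Q) = 111 - 56Q + 6Q^2 and AVC = VC/Q = 111 - 28Q + 2Q^2.
AVC is minimized where dAVC/dQ = -28 + 4Q = 0, at Q = 7; min AVC = 111 - 28·7 + 2·7^2 = ¥13.
P = ¥4 lies below min AVC = ¥13; no output level covers variable cost.
Shutting down limits the loss to fixed cost, ¥408.

Shut down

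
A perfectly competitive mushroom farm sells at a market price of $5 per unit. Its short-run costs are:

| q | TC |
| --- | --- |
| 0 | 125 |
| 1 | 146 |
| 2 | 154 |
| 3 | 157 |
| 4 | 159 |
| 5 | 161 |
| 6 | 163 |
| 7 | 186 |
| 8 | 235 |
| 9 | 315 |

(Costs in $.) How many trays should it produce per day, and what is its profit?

Profit at each row (π = 5q − TC): q=0: -125; q=1: -141; q=2: -144; q=3: -142; q=4: -139; q=5: -136; q=6: -133; q=7: -151; q=8: -195; q=9: -270.
Profit is highest at q = 0. Equivalently, the lowest AVC in the table is 38/6 ≈ $6.33 at q = 6, and P = $5 falls below it — price never covers variable cost, so the firm shuts down and loses only its fixed cost.

q = 0 (shut down); profit = -$125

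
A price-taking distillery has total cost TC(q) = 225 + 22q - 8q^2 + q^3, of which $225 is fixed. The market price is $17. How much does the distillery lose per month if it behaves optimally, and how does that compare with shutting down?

AVC = 22 - 8q + q^2 has its minimum $6 at q = 4; price $17 clears that bar, so the firm operates.
MC = 22 - 16q + 3q^2. Setting P = MC and taking the root on the rising branch gives q* = 5.
TR = 17·5 = 85. TC = 225 + 35 = 260. Profit = 85 − 260 = -$175.
That loss of $175 beats the $225 the firm would lose by shutting down; producing recovers $50 of fixed cost.

Profit = -$175 at q = 5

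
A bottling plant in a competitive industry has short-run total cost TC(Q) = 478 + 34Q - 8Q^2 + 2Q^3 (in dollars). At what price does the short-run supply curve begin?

Short-run supply begins at min AVC. From VC = 34Q - 8Q^2 + 2Q^3, AVC = 34 - 8Q + 2Q^2.
At the minimum of AVC, MC = AVC. MC = 34 - 16Q + 6Q^2; setting MC = AVC gives 4Q^2 - 8Q = 0, so Q = 2. min AVC = 26.
For P < $26 the firm produces nothing.

$26 per unit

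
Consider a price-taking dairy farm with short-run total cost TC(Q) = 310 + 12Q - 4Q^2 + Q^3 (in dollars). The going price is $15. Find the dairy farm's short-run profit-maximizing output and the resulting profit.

Profit = -$292 at Q = 3

AVC = 12 - 4Q + Q^2; min AVC = $8 at Q = 2. Since P = $15 ≥ min AVC, the firm produces.
MC = 12 - 8Q + 3Q^2. Setting P = MC and taking the root on the rising branch gives Q* = 3.
TR = 15·3 = 45. TC = 310 + 27 = 337. Profit = 45 − 337 = -$292.
That loss of $292 beats the $310 the firm would lose by shutting down; producing recovers $18 of fixed cost.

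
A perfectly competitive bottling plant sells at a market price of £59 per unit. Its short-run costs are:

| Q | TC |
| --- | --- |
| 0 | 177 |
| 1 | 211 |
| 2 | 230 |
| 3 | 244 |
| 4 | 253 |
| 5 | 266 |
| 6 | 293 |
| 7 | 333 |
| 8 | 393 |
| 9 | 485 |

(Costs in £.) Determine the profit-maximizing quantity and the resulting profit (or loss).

Tabulate TR − TC: Q=0: -177; Q=1: -152; Q=2: -112; Q=3: -67; Q=4: -17; Q=5: 29; Q=6: 61; Q=7: 80; Q=8: 79; Q=9: 46.
Profit is maximized at Q = 7. AVC there is 156/7 = £22.29 ≤ P, so producing beats shutting down (which would give -£177).

Q = 7; profit = £80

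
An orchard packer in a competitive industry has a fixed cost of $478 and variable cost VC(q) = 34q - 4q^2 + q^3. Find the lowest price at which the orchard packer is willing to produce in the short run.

$30 per unit

Short-run supply begins at min AVC. From VC = 34q - 4q^2 + q^3, AVC = 34 - 4q + q^2.
At the minimum of AVC, MC = AVC. MC = 34 - 8q + 3q^2; setting MC = AVC gives 2q^2 - 4q = 0, so q = 2. min AVC = 30.
So the shutdown price is $30.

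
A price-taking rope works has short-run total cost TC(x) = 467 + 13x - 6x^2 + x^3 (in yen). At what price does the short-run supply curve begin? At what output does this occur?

¥4 per unit, at x = 3

The firm shuts down when price falls below the minimum of average variable cost. AVC = VC/x = 13 - 6x + x^2.
At the minimum of AVC, MC = AVC. MC = 13 - 12x + 3x^2; setting MC = AVC gives 2x^2 - 6x = 0, so x = 3. min AVC = 4.
The firm shuts down for any P below ¥4.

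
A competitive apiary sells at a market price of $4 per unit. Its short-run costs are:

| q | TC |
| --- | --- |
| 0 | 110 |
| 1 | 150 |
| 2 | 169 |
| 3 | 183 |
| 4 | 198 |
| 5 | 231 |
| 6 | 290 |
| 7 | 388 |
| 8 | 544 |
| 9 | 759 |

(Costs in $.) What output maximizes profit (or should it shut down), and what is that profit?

q = 0 (shut down); profit = -$110

Tabulate TR − TC: q=0: -110; q=1: -146; q=2: -161; q=3: -171; q=4: -182; q=5: -211; q=6: -266; q=7: -360; q=8: -512; q=9: -723.
Profit is highest at q = 0. Equivalently, the lowest AVC in the table is 88/4 ≈ $22 at q = 4, and P = $4 falls below it — price never covers variable cost, so the firm shuts down and loses only its fixed cost.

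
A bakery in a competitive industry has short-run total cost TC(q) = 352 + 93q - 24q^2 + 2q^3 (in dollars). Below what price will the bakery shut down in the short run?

The shutdown price is the minimum of AVC. VC = 93q - 24q^2 + 2q^3, so AVC = 93 - 24q + 2q^2.
At the minimum of AVC, MC = AVC. MC = 93 - 48q + 6q^2; setting MC = AVC gives 4q^2 - 24q = 0, so q = 6. min AVC = 21.
For P < $21 the firm produces nothing.

$21 per unit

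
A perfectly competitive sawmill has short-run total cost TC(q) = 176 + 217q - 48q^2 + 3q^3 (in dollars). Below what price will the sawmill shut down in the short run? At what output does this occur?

$25 per unit, at q = 8

The firm shuts down when price falls below the minimum of average variable cost. AVC = VC/q = 217 - 48q + 3q^2.
dAVC/dq = -48 + 6q = 0 gives q = 8. min AVC = 217 - 48·8 + 3·8^2 = 25.
The firm shuts down for any P below $25.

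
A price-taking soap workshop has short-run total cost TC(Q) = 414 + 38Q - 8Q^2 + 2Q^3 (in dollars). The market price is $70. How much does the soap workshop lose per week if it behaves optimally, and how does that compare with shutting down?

Profit = -$286 at Q = 4

AVC = 38 - 8Q + 2Q^2 has its minimum $30 at Q = 2; price $70 clears that bar, so the firm operates.
MC = 38 - 16Q + 6Q^2. Setting P = MC and taking the root on the rising branch gives Q* = 4.
TR = 70·4 = 280. TC = 414 + 152 = 566. Profit = 280 − 566 = -$286.
Shutting down would mean losing the fixed cost of $414, so operating at a loss of $286 is better by $128.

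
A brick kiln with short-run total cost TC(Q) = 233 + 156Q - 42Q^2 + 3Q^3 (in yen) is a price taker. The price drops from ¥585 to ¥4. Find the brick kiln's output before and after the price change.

Output falls from 13 to 0 (the firm shuts down)

MC = 156 - 84Q + 9Q^2; the shutdown threshold is min AVC = ¥9 (at Q = 7).
With P = ¥585 above the shutdown price, P = MC gives Q = 13.
At P = ¥4 < min AVC = ¥9, price no longer covers variable cost at any output, so the firm shuts down: Q = 0.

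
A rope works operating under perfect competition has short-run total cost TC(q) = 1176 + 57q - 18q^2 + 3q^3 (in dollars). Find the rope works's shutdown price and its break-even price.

Shutdown price = $30; break-even price = $246

Shutdown price = min AVC. AVC = 57 - 18q + 3q^2, with vertex at q = 3 and minimum $30.
ATC = 1176/q + 57 - 18q + 3q^2. Setting dATC/dq = −1176/q^2 − 18 + 6q = 0 gives q = 7 (since 6·7^3 − 18·7^2 = 1176).
min ATC = 1176/7 + 57 − 18·7 + 3·7^2 = $246. That is the break-even price.
For $30 ≤ P < $246 the firm produces at a loss; below $30 it shuts down.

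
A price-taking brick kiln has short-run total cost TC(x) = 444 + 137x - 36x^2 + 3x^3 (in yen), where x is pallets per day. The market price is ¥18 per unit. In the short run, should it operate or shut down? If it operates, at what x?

From TC, MC = TC'(x) = 137 - 72x + 9x^2 and AVC = VC/x = 137 - 36x + 3x^2.
AVC is minimized where dAVC/dx = -36 + 6x = 0, at x = 6; min AVC = 137 - 36·6 + 3·6^2 = ¥29.
P = ¥18 lies below min AVC = ¥29; no output level covers variable cost.
The firm minimizes its loss by shutting down and losing only its fixed cost of ¥444.

Shut down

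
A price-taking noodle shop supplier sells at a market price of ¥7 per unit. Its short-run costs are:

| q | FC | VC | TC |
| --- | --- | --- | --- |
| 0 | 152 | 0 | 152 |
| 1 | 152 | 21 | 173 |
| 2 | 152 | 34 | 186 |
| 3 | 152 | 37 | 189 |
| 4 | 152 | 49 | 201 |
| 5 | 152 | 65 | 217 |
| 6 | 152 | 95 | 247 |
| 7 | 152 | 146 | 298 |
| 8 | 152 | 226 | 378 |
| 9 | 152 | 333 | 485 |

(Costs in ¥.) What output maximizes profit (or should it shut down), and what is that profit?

Compute π = P·q − TC at each output: q=0: -152; q=1: -166; q=2: -172; q=3: -168; q=4: -173; q=5: -182; q=6: -205; q=7: -249; q=8: -322; q=9: -422.
Profit is highest at q = 0. Equivalently, the lowest AVC in the table is 49/4 ≈ ¥12.25 at q = 4, and P = ¥7 falls below it — price never covers variable cost, so the firm shuts down and loses only its fixed cost.

q = 0 (shut down); profit = -¥152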